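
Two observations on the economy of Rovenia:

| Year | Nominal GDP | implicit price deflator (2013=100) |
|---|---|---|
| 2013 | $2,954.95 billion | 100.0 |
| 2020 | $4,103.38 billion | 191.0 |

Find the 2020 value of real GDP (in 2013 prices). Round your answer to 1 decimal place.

Real GDP = Nominal / (implicit price deflator/100) = 4103.38 / 1.910 = 2148.37.

$2,148.4 billion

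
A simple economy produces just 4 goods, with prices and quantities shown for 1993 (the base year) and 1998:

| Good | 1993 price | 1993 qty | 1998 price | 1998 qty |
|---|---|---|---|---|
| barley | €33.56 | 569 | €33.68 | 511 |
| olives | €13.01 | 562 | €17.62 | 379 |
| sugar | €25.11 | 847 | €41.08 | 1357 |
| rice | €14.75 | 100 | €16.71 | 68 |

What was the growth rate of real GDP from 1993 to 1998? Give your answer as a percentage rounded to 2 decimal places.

Real GDP 1993 = Nominal GDP 1993 = 33.56·569 + 13.01·562 + 25.11·847 + 14.75·100 = 49150.43.
Real GDP 1998 (at 1993 prices) = 33.56·511 + 13.01·379 + 25.11·1357 + 14.75·68 = 57157.22.
Real growth = 57157.22/49150.43 − 1 = 0.1629.

16.29%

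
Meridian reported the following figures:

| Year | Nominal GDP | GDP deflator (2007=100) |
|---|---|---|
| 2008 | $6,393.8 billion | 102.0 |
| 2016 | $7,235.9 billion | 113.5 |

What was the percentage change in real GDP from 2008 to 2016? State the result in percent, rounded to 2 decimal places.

1.70%

Deflate each year: 2008 → 6393.8/1.020 = 6268.43; 2016 → 7235.9/1.135 = 6375.24.
So real GDP changed by 6375.24/6268.43 − 1 = 0.0170, i.e. 1.70%.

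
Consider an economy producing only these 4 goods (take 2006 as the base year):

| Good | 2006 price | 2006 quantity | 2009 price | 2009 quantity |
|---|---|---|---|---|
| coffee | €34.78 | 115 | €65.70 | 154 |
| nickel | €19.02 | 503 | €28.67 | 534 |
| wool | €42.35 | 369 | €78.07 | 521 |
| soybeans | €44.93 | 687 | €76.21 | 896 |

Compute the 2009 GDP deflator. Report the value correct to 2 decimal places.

Nominal GDP 2009 = 65.70·154 + 28.67·534 + 78.07·521 + 76.21·896 = 134386.21.
Real GDP 2009 (at 2006 prices) = 34.78·154 + 19.02·534 + 42.35·521 + 44.93·896 = 77834.43.
Deflator = Nominal/Real × 100 = 134386.21/77834.43 × 100 = 172.657.

172.66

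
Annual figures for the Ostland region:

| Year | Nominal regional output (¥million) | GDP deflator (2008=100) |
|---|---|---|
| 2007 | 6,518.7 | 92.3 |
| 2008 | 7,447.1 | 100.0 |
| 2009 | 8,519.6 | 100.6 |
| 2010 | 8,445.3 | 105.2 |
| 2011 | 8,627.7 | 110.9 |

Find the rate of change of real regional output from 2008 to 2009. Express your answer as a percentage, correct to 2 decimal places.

13.72%

Real regional output 2008 = 7447.1/1.000 = 7447.10.
Real regional output 2009 = 8519.6/1.006 = 8468.79.
Change = 8468.79/7447.10 − 1 = 0.1372.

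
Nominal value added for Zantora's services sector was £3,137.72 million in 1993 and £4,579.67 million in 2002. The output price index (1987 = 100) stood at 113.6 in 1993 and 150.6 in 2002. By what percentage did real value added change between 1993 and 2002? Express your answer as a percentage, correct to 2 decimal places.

Deflate each year: 1993 → 3137.72/1.136 = 2762.08; 2002 → 4579.67/1.506 = 3040.95.
So real value added changed by 3040.95/2762.08 − 1 = 0.1010, i.e. 10.10%.

10.10%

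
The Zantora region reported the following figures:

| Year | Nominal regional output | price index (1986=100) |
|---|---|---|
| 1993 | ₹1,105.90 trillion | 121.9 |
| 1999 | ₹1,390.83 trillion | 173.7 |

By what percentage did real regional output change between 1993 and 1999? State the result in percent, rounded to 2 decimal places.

Deflate each year: 1993 → 1105.90/1.219 = 907.22; 1999 → 1390.83/1.737 = 800.71.
So real regional output changed by 800.71/907.22 − 1 = -0.1174, i.e. -11.74%.

-11.74%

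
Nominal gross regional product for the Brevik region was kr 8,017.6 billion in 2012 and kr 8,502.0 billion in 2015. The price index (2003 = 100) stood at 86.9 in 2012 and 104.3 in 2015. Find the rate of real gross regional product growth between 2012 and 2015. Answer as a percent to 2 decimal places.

-11.65%

Deflate each year: 2012 → 8017.6/0.869 = 9226.24; 2015 → 8502.0/1.043 = 8151.49.
So real gross regional product changed by 8151.49/9226.24 − 1 = -0.1165, i.e. -11.65%.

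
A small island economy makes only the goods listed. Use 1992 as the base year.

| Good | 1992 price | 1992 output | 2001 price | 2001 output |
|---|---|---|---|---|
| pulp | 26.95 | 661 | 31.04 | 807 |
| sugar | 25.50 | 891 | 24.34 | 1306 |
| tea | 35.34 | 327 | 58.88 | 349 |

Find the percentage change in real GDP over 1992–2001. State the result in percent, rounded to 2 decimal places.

Real GDP 1992 = Nominal GDP 1992 = 26.95·661 + 25.50·891 + 35.34·327 = 52090.63.
Real GDP 2001 (at 1992 prices) = 26.95·807 + 25.50·1306 + 35.34·349 = 67385.31.
Real growth = 67385.31/52090.63 − 1 = 0.2936.

29.36%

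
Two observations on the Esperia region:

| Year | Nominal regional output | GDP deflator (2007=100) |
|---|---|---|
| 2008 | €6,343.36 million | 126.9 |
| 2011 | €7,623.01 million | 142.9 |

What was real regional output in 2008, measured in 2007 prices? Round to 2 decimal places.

Real regional output = Nominal / (GDP deflator/100) = 6343.36 / 1.269 = 4998.71.

€4,998.71 million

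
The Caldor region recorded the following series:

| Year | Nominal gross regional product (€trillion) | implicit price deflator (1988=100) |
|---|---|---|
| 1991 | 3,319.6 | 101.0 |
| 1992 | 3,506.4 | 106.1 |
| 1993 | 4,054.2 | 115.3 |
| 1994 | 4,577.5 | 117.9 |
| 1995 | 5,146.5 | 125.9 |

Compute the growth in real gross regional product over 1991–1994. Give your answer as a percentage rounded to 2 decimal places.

Real gross regional product 1991 = 3319.6/1.010 = 3286.73.
Real gross regional product 1994 = 4577.5/1.179 = 3882.53.
Change = 3882.53/3286.73 − 1 = 0.1813.

18.13%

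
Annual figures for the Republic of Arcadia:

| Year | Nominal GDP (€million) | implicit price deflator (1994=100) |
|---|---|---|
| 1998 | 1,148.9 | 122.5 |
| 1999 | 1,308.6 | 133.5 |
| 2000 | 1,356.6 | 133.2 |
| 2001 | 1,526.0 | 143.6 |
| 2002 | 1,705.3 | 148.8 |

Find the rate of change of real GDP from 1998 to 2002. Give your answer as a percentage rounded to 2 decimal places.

22.19%

Real GDP 1998 = 1148.9/1.225 = 937.88.
Real GDP 2002 = 1705.3/1.488 = 1146.03.
Change = 1146.03/937.88 − 1 = 0.2219.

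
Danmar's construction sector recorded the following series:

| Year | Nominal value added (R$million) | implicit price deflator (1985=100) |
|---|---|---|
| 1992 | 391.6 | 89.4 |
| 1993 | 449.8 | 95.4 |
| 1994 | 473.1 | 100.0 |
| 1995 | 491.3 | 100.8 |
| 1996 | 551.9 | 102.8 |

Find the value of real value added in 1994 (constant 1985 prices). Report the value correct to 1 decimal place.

Real value added 1994 = 473.1 / 1.000 = 473.10.

R$473.1 million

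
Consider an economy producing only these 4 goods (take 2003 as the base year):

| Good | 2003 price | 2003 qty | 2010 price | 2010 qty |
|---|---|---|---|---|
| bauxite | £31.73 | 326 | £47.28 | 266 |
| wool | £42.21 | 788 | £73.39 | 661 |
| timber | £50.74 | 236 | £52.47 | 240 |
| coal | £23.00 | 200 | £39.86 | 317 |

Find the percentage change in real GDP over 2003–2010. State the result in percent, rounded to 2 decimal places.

Real GDP 2003 = Nominal GDP 2003 = 31.73·326 + 42.21·788 + 50.74·236 + 23.00·200 = 60180.10.
Real GDP 2010 (at 2003 prices) = 31.73·266 + 42.21·661 + 50.74·240 + 23.00·317 = 55809.59.
Real growth = 55809.59/60180.10 − 1 = -0.0726.

-7.26%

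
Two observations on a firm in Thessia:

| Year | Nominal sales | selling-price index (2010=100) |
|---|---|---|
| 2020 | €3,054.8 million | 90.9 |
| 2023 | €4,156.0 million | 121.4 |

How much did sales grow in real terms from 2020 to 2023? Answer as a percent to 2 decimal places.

1.87%

Deflate each year: 2020 → 3054.8/0.909 = 3360.62; 2023 → 4156.0/1.214 = 3423.39.
So real sales changed by 3423.39/3360.62 − 1 = 0.0187, i.e. 1.87%.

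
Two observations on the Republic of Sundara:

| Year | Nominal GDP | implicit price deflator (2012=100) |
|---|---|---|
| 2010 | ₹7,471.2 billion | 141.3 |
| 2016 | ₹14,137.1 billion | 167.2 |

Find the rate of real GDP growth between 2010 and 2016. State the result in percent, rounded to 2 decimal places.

59.91%

Real GDP 2010 = 7471.2 / 1.413 = 5287.47.
Real GDP 2016 = 14137.1 / 1.672 = 8455.20.
Real growth = 8455.20 / 5287.47 − 1 = 0.5991.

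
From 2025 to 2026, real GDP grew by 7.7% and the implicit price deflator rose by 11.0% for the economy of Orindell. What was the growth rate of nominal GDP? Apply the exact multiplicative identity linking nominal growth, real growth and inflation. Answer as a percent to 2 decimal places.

19.55%

(1 + g_nom) = (1 + g_real)(1 + π) = 1.0770 × 1.1100 = 1.19547.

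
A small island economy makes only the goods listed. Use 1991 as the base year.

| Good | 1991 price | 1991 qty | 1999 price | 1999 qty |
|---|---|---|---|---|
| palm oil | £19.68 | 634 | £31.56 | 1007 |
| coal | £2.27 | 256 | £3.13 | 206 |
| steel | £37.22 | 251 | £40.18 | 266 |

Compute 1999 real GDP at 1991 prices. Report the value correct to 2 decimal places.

Real GDP 1999 = Σ (p_1991 × q_1999) = 19.68·1007 + 2.27·206 + 37.22·266 = 30185.90.

£30185.90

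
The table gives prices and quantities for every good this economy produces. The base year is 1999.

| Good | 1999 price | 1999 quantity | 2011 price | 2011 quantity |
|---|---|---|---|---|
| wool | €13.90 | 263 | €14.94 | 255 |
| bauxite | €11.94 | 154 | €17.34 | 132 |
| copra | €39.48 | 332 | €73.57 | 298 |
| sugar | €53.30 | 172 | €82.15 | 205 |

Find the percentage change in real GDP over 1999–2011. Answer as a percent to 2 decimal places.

Real GDP 1999 = Nominal GDP 1999 = 13.90·263 + 11.94·154 + 39.48·332 + 53.30·172 = 27769.42.
Real GDP 2011 (at 1999 prices) = 13.90·255 + 11.94·132 + 39.48·298 + 53.30·205 = 27812.12.
Real growth = 27812.12/27769.42 − 1 = 0.0015.

0.15%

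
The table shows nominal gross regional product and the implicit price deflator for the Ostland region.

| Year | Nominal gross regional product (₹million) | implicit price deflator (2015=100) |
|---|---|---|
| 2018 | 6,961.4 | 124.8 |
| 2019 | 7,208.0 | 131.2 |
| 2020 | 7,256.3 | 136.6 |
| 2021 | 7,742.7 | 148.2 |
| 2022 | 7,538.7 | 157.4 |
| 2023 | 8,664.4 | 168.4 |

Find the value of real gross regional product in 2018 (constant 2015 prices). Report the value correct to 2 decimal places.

₹5,578.04 million

Real gross regional product 2018 = 6961.4 / 1.248 = 5578.04.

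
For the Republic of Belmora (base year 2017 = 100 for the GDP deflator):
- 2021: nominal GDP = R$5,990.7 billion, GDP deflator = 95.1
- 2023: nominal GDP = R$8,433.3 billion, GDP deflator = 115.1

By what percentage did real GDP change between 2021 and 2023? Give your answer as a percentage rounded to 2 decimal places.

Real GDP 2021 = 5990.7 / 0.951 = 6299.37.
Real GDP 2023 = 8433.3 / 1.151 = 7326.93.
Real growth = 7326.93 / 6299.37 − 1 = 0.1631.

16.31%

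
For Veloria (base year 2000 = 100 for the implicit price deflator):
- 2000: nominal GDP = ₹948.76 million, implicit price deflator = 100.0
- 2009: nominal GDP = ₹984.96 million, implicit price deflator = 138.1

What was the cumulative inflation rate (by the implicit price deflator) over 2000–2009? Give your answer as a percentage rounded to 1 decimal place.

Price-level change = 138.1 / 100.0 − 1 = 0.3810.

38.1%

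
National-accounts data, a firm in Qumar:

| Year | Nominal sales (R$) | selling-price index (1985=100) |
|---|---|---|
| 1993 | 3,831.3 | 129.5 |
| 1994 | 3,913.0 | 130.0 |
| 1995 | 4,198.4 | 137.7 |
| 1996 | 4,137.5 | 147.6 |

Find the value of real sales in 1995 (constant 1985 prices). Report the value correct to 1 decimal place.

Real sales 1995 = 4198.4 / 1.377 = 3048.95.

R$3,048.9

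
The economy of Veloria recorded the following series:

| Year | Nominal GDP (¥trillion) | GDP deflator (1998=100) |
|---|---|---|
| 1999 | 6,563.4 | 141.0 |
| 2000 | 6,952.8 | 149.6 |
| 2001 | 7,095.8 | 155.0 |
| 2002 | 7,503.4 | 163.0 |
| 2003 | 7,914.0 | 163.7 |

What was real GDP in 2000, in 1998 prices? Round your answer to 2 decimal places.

Real GDP 2000 = 6952.8 / 1.496 = 4647.59.

¥4,647.59 trillion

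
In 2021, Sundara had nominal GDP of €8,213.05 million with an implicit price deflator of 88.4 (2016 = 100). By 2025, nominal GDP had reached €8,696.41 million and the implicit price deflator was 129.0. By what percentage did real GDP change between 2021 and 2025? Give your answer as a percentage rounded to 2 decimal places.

-27.44%

Real GDP 2021 = 8213.05 / 0.884 = 9290.78.
Real GDP 2025 = 8696.41 / 1.290 = 6741.40.
Real growth = 6741.40 / 9290.78 − 1 = -0.2744.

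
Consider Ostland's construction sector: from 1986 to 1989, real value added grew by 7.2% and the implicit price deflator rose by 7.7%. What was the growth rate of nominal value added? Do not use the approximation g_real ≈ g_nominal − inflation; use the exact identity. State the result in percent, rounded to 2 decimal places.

15.45%

(1 + g_nom) = (1 + g_real)(1 + π) = 1.0720 × 1.0770 = 1.15454.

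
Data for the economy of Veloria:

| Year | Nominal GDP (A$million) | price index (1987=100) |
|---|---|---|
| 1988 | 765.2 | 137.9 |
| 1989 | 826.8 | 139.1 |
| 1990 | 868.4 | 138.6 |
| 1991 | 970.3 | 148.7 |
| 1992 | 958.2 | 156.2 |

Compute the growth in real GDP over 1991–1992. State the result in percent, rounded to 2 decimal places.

Real GDP 1991 = 970.3/1.487 = 652.52.
Real GDP 1992 = 958.2/1.562 = 613.44.
Change = 613.44/652.52 − 1 = -0.0599.

-5.99%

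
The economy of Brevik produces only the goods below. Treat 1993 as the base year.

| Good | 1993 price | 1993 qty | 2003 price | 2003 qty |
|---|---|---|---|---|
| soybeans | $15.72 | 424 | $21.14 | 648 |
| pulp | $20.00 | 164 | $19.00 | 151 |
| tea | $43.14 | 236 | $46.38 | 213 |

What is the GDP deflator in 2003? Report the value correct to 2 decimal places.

118.09

Nominal GDP 2003 = 21.14·648 + 19.00·151 + 46.38·213 = 26446.66.
Real GDP 2003 (at 1993 prices) = 15.72·648 + 20.00·151 + 43.14·213 = 22395.38.
Deflator = Nominal/Real × 100 = 26446.66/22395.38 × 100 = 118.090.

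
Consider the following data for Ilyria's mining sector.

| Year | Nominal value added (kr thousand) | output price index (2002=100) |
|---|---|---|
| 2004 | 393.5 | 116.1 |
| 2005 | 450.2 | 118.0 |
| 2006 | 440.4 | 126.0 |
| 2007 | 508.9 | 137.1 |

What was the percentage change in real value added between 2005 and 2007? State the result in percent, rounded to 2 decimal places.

-2.71%

Real value added 2005 = 450.2/1.180 = 381.53.
Real value added 2007 = 508.9/1.371 = 371.19.
Change = 371.19/381.53 − 1 = -0.0271.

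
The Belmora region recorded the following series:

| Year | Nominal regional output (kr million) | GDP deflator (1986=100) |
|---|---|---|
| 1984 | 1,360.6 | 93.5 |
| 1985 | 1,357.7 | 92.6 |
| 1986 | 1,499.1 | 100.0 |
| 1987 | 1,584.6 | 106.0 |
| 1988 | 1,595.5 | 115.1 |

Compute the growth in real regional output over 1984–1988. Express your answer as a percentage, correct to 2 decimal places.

Real regional output 1984 = 1360.6/0.935 = 1455.19.
Real regional output 1988 = 1595.5/1.151 = 1386.19.
Change = 1386.19/1455.19 − 1 = -0.0474.

-4.74%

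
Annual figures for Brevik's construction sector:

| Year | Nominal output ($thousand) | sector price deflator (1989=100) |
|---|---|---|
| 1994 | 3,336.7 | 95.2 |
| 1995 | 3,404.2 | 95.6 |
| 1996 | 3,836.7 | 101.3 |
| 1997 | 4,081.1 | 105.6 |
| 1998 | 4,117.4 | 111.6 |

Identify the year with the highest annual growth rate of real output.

1996

1995: real = 3404.2/0.956 = 3560.88; growth vs 1994 (3504.94) = 1.60%.
1996: real = 3836.7/1.013 = 3787.46; growth vs 1995 (3560.88) = 6.36%.
1997: real = 4081.1/1.056 = 3864.68; growth vs 1996 (3787.46) = 2.04%.
1998: real = 4117.4/1.116 = 3689.43; growth vs 1997 (3864.68) = -4.53%.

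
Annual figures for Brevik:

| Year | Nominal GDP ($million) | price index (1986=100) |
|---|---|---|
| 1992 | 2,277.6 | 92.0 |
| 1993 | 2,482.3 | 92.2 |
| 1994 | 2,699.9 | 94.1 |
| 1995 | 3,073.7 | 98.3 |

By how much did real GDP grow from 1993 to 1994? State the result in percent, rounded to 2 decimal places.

6.57%

Real GDP 1993 = 2482.3/0.922 = 2692.30.
Real GDP 1994 = 2699.9/0.941 = 2869.18.
Change = 2869.18/2692.30 − 1 = 0.0657.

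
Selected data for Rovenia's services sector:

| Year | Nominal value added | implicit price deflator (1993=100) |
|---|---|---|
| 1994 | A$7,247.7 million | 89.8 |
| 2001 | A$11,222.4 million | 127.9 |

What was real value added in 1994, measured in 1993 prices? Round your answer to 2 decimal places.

Real value added = Nominal / (implicit price deflator/100) = 7247.7 / 0.898 = 8070.94.

A$8,070.94 million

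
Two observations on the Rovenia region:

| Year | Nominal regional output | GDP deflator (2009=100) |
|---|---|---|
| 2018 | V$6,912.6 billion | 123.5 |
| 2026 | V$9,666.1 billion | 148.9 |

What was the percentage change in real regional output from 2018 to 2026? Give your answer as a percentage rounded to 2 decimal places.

Deflate each year: 2018 → 6912.6/1.235 = 5597.25; 2026 → 9666.1/1.489 = 6491.67.
So real regional output changed by 6491.67/5597.25 − 1 = 0.1598, i.e. 15.98%.

15.98%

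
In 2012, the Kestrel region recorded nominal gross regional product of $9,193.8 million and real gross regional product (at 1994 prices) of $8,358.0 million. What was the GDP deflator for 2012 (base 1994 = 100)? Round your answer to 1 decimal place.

110.0

GDP deflator = (Nominal / Real) × 100 = 9193.8 / 8358.0 × 100 = 110.00.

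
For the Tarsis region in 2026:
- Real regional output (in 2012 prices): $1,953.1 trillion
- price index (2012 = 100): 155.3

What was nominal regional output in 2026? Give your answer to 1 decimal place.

$3,033.2 trillion

Nominal regional output = Real × (price index/100) = 1953.1 × 1.553 = 3033.16.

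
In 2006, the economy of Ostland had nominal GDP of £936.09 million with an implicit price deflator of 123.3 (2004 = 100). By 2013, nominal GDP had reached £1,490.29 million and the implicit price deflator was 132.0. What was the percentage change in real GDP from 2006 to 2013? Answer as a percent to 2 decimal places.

Deflate each year: 2006 → 936.09/1.233 = 759.20; 2013 → 1490.29/1.320 = 1129.01.
So real GDP changed by 1129.01/759.20 − 1 = 0.4871, i.e. 48.71%.

48.71%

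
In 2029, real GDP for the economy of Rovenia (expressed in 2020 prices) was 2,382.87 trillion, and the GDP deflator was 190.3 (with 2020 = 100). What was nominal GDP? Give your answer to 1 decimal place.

Nominal GDP = Real × (GDP deflator/100) = 2382.87 × 1.903 = 4534.60.

4,534.6 trillion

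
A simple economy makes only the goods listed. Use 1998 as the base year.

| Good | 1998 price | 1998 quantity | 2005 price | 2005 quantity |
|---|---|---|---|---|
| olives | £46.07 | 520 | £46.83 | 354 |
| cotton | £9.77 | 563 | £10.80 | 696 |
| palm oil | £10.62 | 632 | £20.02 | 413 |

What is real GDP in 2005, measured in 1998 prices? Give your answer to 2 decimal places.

£27494.76

Real GDP 2005 = Σ (p_1998 × q_2005) = 46.07·354 + 9.77·696 + 10.62·413 = 27494.76.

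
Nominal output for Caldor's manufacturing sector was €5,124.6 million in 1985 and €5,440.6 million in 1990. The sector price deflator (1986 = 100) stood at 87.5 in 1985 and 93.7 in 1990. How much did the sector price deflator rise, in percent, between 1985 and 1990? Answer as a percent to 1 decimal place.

Price-level change = 93.7 / 87.5 − 1 = 0.0709.

7.1%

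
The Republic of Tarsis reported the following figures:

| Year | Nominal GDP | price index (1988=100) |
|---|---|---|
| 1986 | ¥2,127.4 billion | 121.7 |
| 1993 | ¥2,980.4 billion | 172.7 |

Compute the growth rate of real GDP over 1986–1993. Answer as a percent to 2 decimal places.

-1.28%

Real GDP 1986 = 2127.4 / 1.217 = 1748.07.
Real GDP 1993 = 2980.4 / 1.727 = 1725.77.
Real growth = 1725.77 / 1748.07 − 1 = -0.0128.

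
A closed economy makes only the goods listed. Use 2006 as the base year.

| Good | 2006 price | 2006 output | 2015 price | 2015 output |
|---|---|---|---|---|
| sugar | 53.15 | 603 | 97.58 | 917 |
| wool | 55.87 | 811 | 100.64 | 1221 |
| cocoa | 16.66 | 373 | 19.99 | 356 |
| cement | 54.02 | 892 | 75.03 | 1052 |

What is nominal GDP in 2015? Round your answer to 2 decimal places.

Nominal GDP 2015 = Σ (p_2015 × q_2015) = 97.58·917 + 100.64·1221 + 19.99·356 + 75.03·1052 = 298410.30.

298410.30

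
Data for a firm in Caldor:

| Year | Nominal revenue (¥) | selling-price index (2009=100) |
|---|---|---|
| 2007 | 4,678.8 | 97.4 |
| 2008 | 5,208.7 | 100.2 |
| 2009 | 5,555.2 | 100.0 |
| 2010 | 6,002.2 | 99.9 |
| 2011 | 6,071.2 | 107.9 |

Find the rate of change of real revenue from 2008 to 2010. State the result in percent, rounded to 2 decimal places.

15.58%

Real revenue 2008 = 5208.7/1.002 = 5198.30.
Real revenue 2010 = 6002.2/0.999 = 6008.21.
Change = 6008.21/5198.30 − 1 = 0.1558.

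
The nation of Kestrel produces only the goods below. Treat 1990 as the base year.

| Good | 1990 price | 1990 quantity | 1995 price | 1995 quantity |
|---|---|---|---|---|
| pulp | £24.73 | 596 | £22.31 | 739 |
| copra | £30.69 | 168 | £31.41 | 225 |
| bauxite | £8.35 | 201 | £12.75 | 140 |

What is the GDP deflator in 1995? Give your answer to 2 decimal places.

Nominal GDP 1995 = 22.31·739 + 31.41·225 + 12.75·140 = 25339.34.
Real GDP 1995 (at 1990 prices) = 24.73·739 + 30.69·225 + 8.35·140 = 26349.72.
Deflator = Nominal/Real × 100 = 25339.34/26349.72 × 100 = 96.166.

96.17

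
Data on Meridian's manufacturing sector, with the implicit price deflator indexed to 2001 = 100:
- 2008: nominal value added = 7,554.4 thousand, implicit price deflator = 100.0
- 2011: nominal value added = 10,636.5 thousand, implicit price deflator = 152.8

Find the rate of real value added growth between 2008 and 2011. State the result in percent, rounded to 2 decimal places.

-7.85%

Deflate each year: 2008 → 7554.4/1.000 = 7554.40; 2011 → 10636.5/1.528 = 6961.06.
So real value added changed by 6961.06/7554.40 − 1 = -0.0785, i.e. -7.85%.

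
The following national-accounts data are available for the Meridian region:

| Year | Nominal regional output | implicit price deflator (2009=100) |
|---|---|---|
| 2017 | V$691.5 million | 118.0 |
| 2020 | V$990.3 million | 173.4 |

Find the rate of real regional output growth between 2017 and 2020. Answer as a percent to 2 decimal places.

Deflate each year: 2017 → 691.5/1.180 = 586.02; 2020 → 990.3/1.734 = 571.11.
So real regional output changed by 571.11/586.02 − 1 = -0.0254, i.e. -2.54%.

-2.54%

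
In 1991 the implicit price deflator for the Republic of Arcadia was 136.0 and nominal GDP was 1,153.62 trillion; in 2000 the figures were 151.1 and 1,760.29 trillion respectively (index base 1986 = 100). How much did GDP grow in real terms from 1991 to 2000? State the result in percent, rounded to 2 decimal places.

37.34%

Real GDP 1991 = 1153.62 / 1.360 = 848.25.
Real GDP 2000 = 1760.29 / 1.511 = 1164.98.
Real growth = 1164.98 / 848.25 − 1 = 0.3734.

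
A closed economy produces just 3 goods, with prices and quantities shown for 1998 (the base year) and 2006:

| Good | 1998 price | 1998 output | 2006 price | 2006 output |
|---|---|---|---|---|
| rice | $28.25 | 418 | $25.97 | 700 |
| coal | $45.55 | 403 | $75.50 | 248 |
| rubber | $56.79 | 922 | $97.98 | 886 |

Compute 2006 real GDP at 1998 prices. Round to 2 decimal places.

$81387.34

Real GDP 2006 = Σ (p_1998 × q_2006) = 28.25·700 + 45.55·248 + 56.79·886 = 81387.34.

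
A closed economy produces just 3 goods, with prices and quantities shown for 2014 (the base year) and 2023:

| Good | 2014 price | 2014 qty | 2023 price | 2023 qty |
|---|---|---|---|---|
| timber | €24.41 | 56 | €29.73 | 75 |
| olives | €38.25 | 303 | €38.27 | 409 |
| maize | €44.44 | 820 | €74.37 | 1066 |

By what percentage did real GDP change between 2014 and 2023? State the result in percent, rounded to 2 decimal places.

Real GDP 2014 = Nominal GDP 2014 = 24.41·56 + 38.25·303 + 44.44·820 = 49397.51.
Real GDP 2023 (at 2014 prices) = 24.41·75 + 38.25·409 + 44.44·1066 = 64848.04.
Real growth = 64848.04/49397.51 − 1 = 0.3128.

31.28%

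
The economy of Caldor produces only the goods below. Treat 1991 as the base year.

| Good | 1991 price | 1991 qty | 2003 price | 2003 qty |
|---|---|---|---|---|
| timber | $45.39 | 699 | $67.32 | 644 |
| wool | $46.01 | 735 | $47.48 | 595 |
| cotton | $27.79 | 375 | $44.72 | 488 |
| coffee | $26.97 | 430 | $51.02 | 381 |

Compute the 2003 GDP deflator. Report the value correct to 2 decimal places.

Nominal GDP 2003 = 67.32·644 + 47.48·595 + 44.72·488 + 51.02·381 = 112866.66.
Real GDP 2003 (at 1991 prices) = 45.39·644 + 46.01·595 + 27.79·488 + 26.97·381 = 80444.20.
Deflator = Nominal/Real × 100 = 112866.66/80444.20 × 100 = 140.304.

140.30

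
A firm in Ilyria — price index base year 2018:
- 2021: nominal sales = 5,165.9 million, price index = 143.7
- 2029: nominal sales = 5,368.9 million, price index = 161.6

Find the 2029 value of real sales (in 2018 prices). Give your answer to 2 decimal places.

Real sales = Nominal / (price index/100) = 5368.9 / 1.616 = 3322.34.

3,322.34 million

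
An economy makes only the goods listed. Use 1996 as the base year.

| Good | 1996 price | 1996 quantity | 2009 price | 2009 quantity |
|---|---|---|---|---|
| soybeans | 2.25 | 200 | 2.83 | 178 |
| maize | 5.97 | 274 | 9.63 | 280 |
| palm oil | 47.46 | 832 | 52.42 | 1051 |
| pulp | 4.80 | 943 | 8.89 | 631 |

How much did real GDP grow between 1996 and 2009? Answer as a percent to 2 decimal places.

19.27%

Real GDP 1996 = Nominal GDP 1996 = 2.25·200 + 5.97·274 + 47.46·832 + 4.80·943 = 46098.90.
Real GDP 2009 (at 1996 prices) = 2.25·178 + 5.97·280 + 47.46·1051 + 4.80·631 = 54981.36.
Real growth = 54981.36/46098.90 − 1 = 0.1927.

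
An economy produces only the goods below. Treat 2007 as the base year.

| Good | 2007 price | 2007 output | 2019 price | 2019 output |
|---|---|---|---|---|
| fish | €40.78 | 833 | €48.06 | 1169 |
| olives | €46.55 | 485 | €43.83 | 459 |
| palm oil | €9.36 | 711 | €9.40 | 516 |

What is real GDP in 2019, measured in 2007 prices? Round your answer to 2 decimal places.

€73868.03

Real GDP 2019 = Σ (p_2007 × q_2019) = 40.78·1169 + 46.55·459 + 9.36·516 = 73868.03.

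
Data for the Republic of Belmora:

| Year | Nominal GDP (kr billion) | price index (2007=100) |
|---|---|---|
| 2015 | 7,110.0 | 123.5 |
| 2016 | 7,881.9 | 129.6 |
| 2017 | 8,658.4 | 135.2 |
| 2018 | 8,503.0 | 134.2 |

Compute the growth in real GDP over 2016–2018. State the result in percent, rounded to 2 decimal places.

4.18%

Real GDP 2016 = 7881.9/1.296 = 6081.71.
Real GDP 2018 = 8503.0/1.342 = 6336.07.
Change = 6336.07/6081.71 − 1 = 0.0418.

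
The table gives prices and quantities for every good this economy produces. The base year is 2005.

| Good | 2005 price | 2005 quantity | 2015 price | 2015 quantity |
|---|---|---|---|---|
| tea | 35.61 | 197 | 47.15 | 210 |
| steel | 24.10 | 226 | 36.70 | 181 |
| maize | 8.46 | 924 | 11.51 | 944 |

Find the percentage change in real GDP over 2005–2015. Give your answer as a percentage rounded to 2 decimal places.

Real GDP 2005 = Nominal GDP 2005 = 35.61·197 + 24.10·226 + 8.46·924 = 20278.81.
Real GDP 2015 (at 2005 prices) = 35.61·210 + 24.10·181 + 8.46·944 = 19826.44.
Real growth = 19826.44/20278.81 − 1 = -0.0223.

-2.23%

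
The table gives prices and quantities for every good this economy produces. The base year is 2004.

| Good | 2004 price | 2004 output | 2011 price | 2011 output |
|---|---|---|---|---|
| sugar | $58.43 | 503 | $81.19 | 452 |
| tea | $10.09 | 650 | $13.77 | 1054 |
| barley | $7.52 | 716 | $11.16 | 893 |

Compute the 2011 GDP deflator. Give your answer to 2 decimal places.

139.80

Nominal GDP 2011 = 81.19·452 + 13.77·1054 + 11.16·893 = 61177.34.
Real GDP 2011 (at 2004 prices) = 58.43·452 + 10.09·1054 + 7.52·893 = 43760.58.
Deflator = Nominal/Real × 100 = 61177.34/43760.58 × 100 = 139.800.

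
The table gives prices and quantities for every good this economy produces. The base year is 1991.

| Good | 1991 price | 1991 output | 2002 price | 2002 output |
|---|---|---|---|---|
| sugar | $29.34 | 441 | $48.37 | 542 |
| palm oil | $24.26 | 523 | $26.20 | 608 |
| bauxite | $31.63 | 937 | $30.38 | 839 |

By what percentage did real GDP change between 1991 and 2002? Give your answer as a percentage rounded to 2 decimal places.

3.48%

Real GDP 1991 = Nominal GDP 1991 = 29.34·441 + 24.26·523 + 31.63·937 = 55264.23.
Real GDP 2002 (at 1991 prices) = 29.34·542 + 24.26·608 + 31.63·839 = 57189.93.
Real growth = 57189.93/55264.23 − 1 = 0.0348.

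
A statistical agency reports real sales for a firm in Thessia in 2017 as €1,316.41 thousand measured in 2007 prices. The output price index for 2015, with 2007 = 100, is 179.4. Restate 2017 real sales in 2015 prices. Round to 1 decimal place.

Real sales in 2015 prices = Real sales in 2007 prices × (P_2015/P_2007) = 1316.41 × 1.794 = 2361.64.

€2,361.6 thousand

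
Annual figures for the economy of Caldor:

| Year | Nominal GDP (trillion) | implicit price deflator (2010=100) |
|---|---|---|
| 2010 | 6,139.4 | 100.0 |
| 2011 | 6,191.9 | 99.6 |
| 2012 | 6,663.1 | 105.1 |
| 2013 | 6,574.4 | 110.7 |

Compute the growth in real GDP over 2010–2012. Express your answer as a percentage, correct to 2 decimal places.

3.26%

Real GDP 2010 = 6139.4/1.000 = 6139.40.
Real GDP 2012 = 6663.1/1.051 = 6339.77.
Change = 6339.77/6139.40 − 1 = 0.0326.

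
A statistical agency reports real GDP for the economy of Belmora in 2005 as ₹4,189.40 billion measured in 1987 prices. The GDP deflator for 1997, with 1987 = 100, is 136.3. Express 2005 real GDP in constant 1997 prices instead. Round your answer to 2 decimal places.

Real GDP in 1997 prices = Real GDP in 1987 prices × (P_1997/P_1987) = 4189.40 × 1.363 = 5710.15.

₹5,710.15 billion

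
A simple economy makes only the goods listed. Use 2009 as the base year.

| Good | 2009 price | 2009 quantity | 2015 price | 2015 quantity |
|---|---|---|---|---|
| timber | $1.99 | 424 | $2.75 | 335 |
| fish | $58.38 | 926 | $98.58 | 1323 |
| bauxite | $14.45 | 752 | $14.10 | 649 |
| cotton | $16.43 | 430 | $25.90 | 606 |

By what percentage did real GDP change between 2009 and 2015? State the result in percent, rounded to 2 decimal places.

Real GDP 2009 = Nominal GDP 2009 = 1.99·424 + 58.38·926 + 14.45·752 + 16.43·430 = 72834.94.
Real GDP 2015 (at 2009 prices) = 1.99·335 + 58.38·1323 + 14.45·649 + 16.43·606 = 97238.02.
Real growth = 97238.02/72834.94 − 1 = 0.3350.

33.50%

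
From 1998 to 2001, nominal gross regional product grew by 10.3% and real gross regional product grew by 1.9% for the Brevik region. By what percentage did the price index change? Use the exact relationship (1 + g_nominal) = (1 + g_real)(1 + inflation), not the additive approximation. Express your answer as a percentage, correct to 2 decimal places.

(1 + g_nom) = (1 + g_real)(1 + π), so π = 1.1030 / 1.0190 − 1 = 0.08243.

8.24%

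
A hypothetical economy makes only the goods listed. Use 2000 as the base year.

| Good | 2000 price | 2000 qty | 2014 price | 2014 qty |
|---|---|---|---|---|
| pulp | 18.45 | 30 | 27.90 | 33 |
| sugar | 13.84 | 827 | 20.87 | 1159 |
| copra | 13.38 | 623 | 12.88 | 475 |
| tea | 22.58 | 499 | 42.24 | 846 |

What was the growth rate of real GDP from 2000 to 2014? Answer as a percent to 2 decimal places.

Real GDP 2000 = Nominal GDP 2000 = 18.45·30 + 13.84·827 + 13.38·623 + 22.58·499 = 31602.34.
Real GDP 2014 (at 2000 prices) = 18.45·33 + 13.84·1159 + 13.38·475 + 22.58·846 = 42107.59.
Real growth = 42107.59/31602.34 − 1 = 0.3324.

33.24%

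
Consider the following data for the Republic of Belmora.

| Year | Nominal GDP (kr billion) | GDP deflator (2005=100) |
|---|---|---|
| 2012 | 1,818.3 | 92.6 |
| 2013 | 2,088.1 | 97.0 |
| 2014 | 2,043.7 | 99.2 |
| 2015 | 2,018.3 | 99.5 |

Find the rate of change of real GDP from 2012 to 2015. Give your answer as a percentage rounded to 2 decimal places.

Real GDP 2012 = 1818.3/0.926 = 1963.61.
Real GDP 2015 = 2018.3/0.995 = 2028.44.
Change = 2028.44/1963.61 − 1 = 0.0330.

3.30%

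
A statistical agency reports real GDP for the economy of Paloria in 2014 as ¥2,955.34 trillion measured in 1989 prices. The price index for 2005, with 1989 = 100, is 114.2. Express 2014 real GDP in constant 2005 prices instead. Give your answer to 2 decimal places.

¥3,375.00 trillion

Real GDP in 2005 prices = Real GDP in 1989 prices × (P_2005/P_1989) = 2955.34 × 1.142 = 3375.00.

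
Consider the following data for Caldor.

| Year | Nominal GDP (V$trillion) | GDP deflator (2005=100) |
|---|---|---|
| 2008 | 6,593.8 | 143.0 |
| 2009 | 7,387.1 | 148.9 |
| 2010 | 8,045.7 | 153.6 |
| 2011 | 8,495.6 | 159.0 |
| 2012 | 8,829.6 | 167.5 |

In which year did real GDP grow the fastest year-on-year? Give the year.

2009

2009: real = 7387.1/1.489 = 4961.11; growth vs 2008 (4611.05) = 7.59%.
2010: real = 8045.7/1.536 = 5238.09; growth vs 2009 (4961.11) = 5.58%.
2011: real = 8495.6/1.590 = 5343.14; growth vs 2010 (5238.09) = 2.01%.
2012: real = 8829.6/1.675 = 5271.40; growth vs 2011 (5343.14) = -1.34%.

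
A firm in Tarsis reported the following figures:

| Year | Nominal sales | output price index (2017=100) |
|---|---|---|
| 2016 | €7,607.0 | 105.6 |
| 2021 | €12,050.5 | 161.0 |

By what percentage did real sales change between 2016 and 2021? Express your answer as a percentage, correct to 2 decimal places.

3.90%

Real sales 2016 = 7607.0 / 1.056 = 7203.60.
Real sales 2021 = 12050.5 / 1.610 = 7484.78.
Real growth = 7484.78 / 7203.60 − 1 = 0.0390.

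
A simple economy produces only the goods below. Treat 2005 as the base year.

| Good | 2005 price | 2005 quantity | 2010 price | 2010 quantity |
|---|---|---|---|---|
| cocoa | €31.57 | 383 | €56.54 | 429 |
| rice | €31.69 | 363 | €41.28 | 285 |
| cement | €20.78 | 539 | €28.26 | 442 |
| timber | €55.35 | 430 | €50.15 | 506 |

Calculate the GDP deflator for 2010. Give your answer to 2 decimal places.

Nominal GDP 2010 = 56.54·429 + 41.28·285 + 28.26·442 + 50.15·506 = 73887.28.
Real GDP 2010 (at 2005 prices) = 31.57·429 + 31.69·285 + 20.78·442 + 55.35·506 = 59767.04.
Deflator = Nominal/Real × 100 = 73887.28/59767.04 × 100 = 123.625.

123.63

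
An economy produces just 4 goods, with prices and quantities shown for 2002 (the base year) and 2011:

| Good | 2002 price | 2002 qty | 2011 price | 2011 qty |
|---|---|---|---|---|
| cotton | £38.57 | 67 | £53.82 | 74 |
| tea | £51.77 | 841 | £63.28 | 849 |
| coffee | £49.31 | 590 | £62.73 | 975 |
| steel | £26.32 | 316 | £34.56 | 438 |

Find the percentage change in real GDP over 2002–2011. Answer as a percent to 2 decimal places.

Real GDP 2002 = Nominal GDP 2002 = 38.57·67 + 51.77·841 + 49.31·590 + 26.32·316 = 83532.78.
Real GDP 2011 (at 2002 prices) = 38.57·74 + 51.77·849 + 49.31·975 + 26.32·438 = 106412.32.
Real growth = 106412.32/83532.78 − 1 = 0.2739.

27.39%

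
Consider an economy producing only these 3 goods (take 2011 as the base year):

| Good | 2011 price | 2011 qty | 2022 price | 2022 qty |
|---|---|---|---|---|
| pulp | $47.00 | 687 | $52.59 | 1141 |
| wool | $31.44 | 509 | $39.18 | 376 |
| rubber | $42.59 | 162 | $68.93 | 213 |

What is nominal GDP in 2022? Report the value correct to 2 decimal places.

Nominal GDP 2022 = Σ (p_2022 × q_2022) = 52.59·1141 + 39.18·376 + 68.93·213 = 89418.96.

$89418.96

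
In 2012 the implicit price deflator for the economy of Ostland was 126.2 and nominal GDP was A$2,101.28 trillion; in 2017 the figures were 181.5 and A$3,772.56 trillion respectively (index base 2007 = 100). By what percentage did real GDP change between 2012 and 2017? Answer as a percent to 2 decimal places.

Deflate each year: 2012 → 2101.28/1.262 = 1665.04; 2017 → 3772.56/1.815 = 2078.55.
So real GDP changed by 2078.55/1665.04 − 1 = 0.2483, i.e. 24.83%.

24.83%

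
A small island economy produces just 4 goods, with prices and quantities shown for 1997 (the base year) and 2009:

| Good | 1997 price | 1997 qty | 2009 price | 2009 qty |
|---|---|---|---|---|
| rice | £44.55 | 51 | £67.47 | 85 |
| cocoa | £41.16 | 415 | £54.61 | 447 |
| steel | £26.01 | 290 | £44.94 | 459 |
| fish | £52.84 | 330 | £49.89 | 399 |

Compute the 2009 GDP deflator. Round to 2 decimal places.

128.03

Nominal GDP 2009 = 67.47·85 + 54.61·447 + 44.94·459 + 49.89·399 = 70679.19.
Real GDP 2009 (at 1997 prices) = 44.55·85 + 41.16·447 + 26.01·459 + 52.84·399 = 55207.02.
Deflator = Nominal/Real × 100 = 70679.19/55207.02 × 100 = 128.026.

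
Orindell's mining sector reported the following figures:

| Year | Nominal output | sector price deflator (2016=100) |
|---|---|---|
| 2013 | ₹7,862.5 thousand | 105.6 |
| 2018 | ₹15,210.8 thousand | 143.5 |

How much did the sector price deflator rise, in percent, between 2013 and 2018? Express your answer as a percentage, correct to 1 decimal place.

35.9%

Price-level change = 143.5 / 105.6 − 1 = 0.3589.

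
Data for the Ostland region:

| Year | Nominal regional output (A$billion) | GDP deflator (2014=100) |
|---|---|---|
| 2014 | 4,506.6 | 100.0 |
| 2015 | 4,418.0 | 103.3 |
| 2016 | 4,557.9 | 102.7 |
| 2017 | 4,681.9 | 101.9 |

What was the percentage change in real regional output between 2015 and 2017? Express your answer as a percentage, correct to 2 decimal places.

Real regional output 2015 = 4418.0/1.033 = 4276.86.
Real regional output 2017 = 4681.9/1.019 = 4594.60.
Change = 4594.60/4276.86 − 1 = 0.0743.

7.43%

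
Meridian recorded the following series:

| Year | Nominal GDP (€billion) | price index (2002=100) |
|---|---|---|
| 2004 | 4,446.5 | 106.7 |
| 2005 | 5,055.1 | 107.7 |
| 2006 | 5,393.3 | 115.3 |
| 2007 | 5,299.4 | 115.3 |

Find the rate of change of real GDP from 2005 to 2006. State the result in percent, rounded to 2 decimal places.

-0.34%

Real GDP 2005 = 5055.1/1.077 = 4693.69.
Real GDP 2006 = 5393.3/1.153 = 4677.62.
Change = 4677.62/4693.69 − 1 = -0.0034.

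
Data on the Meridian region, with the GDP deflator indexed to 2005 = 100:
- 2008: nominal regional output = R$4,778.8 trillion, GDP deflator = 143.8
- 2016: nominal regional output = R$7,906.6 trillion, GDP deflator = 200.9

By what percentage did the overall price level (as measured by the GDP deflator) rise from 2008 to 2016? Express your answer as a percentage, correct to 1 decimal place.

39.7%

Price-level change = 200.9 / 143.8 − 1 = 0.3971.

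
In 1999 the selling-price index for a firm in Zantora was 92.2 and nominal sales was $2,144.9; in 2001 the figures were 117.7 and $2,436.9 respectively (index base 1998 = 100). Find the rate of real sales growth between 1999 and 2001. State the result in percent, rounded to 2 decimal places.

Deflate each year: 1999 → 2144.9/0.922 = 2326.36; 2001 → 2436.9/1.177 = 2070.43.
So real sales changed by 2070.43/2326.36 − 1 = -0.1100, i.e. -11.00%.

-11.00%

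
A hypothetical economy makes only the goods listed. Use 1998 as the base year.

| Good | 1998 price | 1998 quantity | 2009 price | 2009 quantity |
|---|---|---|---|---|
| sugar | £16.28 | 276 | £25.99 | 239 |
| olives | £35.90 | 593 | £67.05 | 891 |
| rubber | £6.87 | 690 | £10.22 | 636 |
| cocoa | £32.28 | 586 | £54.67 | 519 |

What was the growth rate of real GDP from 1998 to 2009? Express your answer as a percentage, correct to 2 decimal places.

Real GDP 1998 = Nominal GDP 1998 = 16.28·276 + 35.90·593 + 6.87·690 + 32.28·586 = 49438.36.
Real GDP 2009 (at 1998 prices) = 16.28·239 + 35.90·891 + 6.87·636 + 32.28·519 = 57000.46.
Real growth = 57000.46/49438.36 − 1 = 0.1530.

15.30%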